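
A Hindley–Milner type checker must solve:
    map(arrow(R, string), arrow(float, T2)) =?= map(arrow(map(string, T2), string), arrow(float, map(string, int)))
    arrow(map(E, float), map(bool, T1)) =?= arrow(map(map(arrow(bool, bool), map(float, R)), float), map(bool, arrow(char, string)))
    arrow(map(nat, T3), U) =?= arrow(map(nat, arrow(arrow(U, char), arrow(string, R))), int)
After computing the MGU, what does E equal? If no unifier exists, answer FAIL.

map(arrow(bool, bool), map(float, map(string, map(string, int))))

Decompose map/2: arrow(R, string) =?= arrow(map(string, T2), string),  arrow(float, T2) =?= arrow(float, map(string, int)).
Decompose arrow/2: R =?= map(string, T2),  string =?= string.
Bind R := map(string, T2); substituting into the 2 remaining equations that mention R gives: arrow(map(E, float), map(bool, T1)) =?= arrow(map(map(arrow(bool, bool), map(float, map(string, T2))), float), map(bool, arrow(char, string))),  arrow(map(nat, T3), U) =?= arrow(map(nat, arrow(arrow(U, char), arrow(string, map(string, T2)))), int).
Delete trivial equation string =?= string.
Decompose arrow/2: float =?= float,  T2 =?= map(string, int).
Delete trivial equation float =?= float.
Bind T2 := map(string, int); substituting into the remaining equations gives: arrow(map(E, float), map(bool, T1)) =?= arrow(map(map(arrow(bool, bool), map(float, map(string, map(string, int)))), float), map(bool, arrow(char, string))),  arrow(map(nat, T3), U) =?= arrow(map(nat, arrow(arrow(U, char), arrow(string, map(string, map(string, int))))), int). Substituting into the earlier binding gives R := map(string, map(string, int)).
Decompose arrow/2: map(E, float) =?= map(map(arrow(bool, bool), map(float, map(string, map(string, int)))), float),  map(bool, T1) =?= map(bool, arrow(char, string)).
Decompose map/2: E =?= map(arrow(bool, bool), map(float, map(string, map(string, int)))),  float =?= float.
Bind E := map(arrow(bool, bool), map(float, map(string, map(string, int)))); no other remaining equation mentions E.
Delete trivial equation float =?= float.
Decompose map/2: bool =?= bool,  T1 =?= arrow(char, string).
Delete trivial equation bool =?= bool.
Bind T1 := arrow(char, string); no other remaining equation mentions T1.
Decompose arrow/2: map(nat, T3) =?= map(nat, arrow(arrow(U, char), arrow(string, map(string, map(string, int))))),  U =?= int.
Decompose map/2: nat =?= nat,  T3 =?= arrow(arrow(U, char), arrow(string, map(string, map(string, int)))).
Delete trivial equation nat =?= nat.
Bind T3 := arrow(arrow(U, char), arrow(string, map(string, map(string, int)))); no other remaining equation mentions T3.
Bind U := int. Substituting into the earlier binding gives T3 := arrow(arrow(int, char), arrow(string, map(string, map(string, int)))).
MGU = { R -> map(string, map(string, int)), T2 -> map(string, int), E -> map(arrow(bool, bool), map(float, map(string, map(string, int)))), T1 -> arrow(char, string), T3 -> arrow(arrow(int, char), arrow(string, map(string, map(string, int)))), U -> int }, so E -> map(arrow(bool, bool), map(float, map(string, map(string, int)))).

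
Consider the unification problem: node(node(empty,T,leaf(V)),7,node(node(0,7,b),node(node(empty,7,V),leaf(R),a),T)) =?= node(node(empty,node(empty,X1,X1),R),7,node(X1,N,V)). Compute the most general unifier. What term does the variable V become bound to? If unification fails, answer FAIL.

Decompose node/3: node(empty,T,leaf(V)) =?= node(empty,node(empty,X1,X1),R),  7 =?= 7,  node(node(0,7,b),node(node(empty,7,V),leaf(R),a),T) =?= node(X1,N,V).
Decompose node/3: empty =?= empty,  T =?= node(empty,X1,X1),  leaf(V) =?= R.
Delete trivial equation empty =?= empty.
Bind T := node(empty,X1,X1); substituting into the one remaining equation that mentions T gives: node(node(0,7,b),node(node(empty,7,V),leaf(R),a),node(empty,X1,X1)) =?= node(X1,N,V).
Bind R := leaf(V); substituting into the one remaining equation that mentions R gives: node(node(0,7,b),node(node(empty,7,V),leaf(leaf(V)),a),node(empty,X1,X1)) =?= node(X1,N,V).
Delete trivial equation 7 =?= 7.
Decompose node/3: node(0,7,b) =?= X1,  node(node(empty,7,V),leaf(leaf(V)),a) =?= N,  node(empty,X1,X1) =?= V.
Bind X1 := node(0,7,b); substituting into the one remaining equation that mentions X1 gives: node(empty,node(0,7,b),node(0,7,b)) =?= V. Substituting into the earlier binding gives T := node(empty,node(0,7,b),node(0,7,b)).
Bind N := node(node(empty,7,V),leaf(leaf(V)),a); no other remaining equation mentions N.
Bind V := node(empty,node(0,7,b),node(0,7,b)). Substituting into the earlier bindings gives R := leaf(node(empty,node(0,7,b),node(0,7,b))), N := node(node(empty,7,node(empty,node(0,7,b),node(0,7,b))),leaf(leaf(node(empty,node(0,7,b),node(0,7,b)))),a).
MGU = { T ↦ node(empty,node(0,7,b),node(0,7,b)), R ↦ leaf(node(empty,node(0,7,b),node(0,7,b))), X1 ↦ node(0,7,b), N ↦ node(node(empty,7,node(empty,node(0,7,b),node(0,7,b))),leaf(leaf(node(empty,node(0,7,b),node(0,7,b)))),a), V ↦ node(empty,node(0,7,b),node(0,7,b)) }, so V ↦ node(empty,node(0,7,b),node(0,7,b)).

node(empty,node(0,7,b),node(0,7,b))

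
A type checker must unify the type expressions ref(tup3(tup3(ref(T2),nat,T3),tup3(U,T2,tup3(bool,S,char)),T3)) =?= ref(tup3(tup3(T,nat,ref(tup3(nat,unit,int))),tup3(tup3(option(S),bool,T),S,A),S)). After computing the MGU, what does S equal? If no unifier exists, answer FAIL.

Decompose ref/1: tup3(tup3(ref(T2),nat,T3),tup3(U,T2,tup3(bool,S,char)),T3) =?= tup3(tup3(T,nat,ref(tup3(nat,unit,int))),tup3(tup3(option(S),bool,T),S,A),S).
Decompose tup3/3: tup3(ref(T2),nat,T3) =?= tup3(T,nat,ref(tup3(nat,unit,int))),  tup3(U,T2,tup3(bool,S,char)) =?= tup3(tup3(option(S),bool,T),S,A),  T3 =?= S.
Decompose tup3/3: ref(T2) =?= T,  nat =?= nat,  T3 =?= ref(tup3(nat,unit,int)).
Bind T := ref(T2); substituting into the one remaining equation that mentions T gives: tup3(U,T2,tup3(bool,S,char)) =?= tup3(tup3(option(S),bool,ref(T2)),S,A).
Delete trivial equation nat =?= nat.
Bind T3 := ref(tup3(nat,unit,int)); substituting into the one remaining equation that mentions T3 gives: ref(tup3(nat,unit,int)) =?= S.
Decompose tup3/3: U =?= tup3(option(S),bool,ref(T2)),  T2 =?= S,  tup3(bool,S,char) =?= A.
Bind U := tup3(option(S),bool,ref(T2)); no other remaining equation mentions U.
Bind T2 := S; no other remaining equation mentions T2. Substituting into the earlier bindings gives T := ref(S), U := tup3(option(S),bool,ref(S)).
Bind A := tup3(bool,S,char); no other remaining equation mentions A.
Bind S := ref(tup3(nat,unit,int)). Substituting into the earlier bindings gives T := ref(ref(tup3(nat,unit,int))), U := tup3(option(ref(tup3(nat,unit,int))),bool,ref(ref(tup3(nat,unit,int)))), T2 := ref(tup3(nat,unit,int)), A := tup3(bool,ref(tup3(nat,unit,int)),char).
MGU = { T := ref(ref(tup3(nat,unit,int))), T3 := ref(tup3(nat,unit,int)), U := tup3(option(ref(tup3(nat,unit,int))),bool,ref(ref(tup3(nat,unit,int)))), T2 := ref(tup3(nat,unit,int)), A := tup3(bool,ref(tup3(nat,unit,int)),char), S := ref(tup3(nat,unit,int)) }, so S := ref(tup3(nat,unit,int)).

ref(tup3(nat,unit,int))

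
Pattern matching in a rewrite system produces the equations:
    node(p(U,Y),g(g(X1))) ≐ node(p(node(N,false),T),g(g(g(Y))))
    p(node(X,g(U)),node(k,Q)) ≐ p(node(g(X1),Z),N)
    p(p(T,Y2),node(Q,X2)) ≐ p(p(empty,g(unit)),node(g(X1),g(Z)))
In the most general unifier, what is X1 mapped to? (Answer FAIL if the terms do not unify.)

Decompose node/2: p(U,Y) ≐ p(node(N,false),T),  g(g(X1)) ≐ g(g(g(Y))).
Decompose p/2: U ≐ node(N,false),  Y ≐ T.
Bind U := node(N,false); substituting into the one remaining equation that mentions U gives: p(node(X,g(node(N,false))),node(k,Q)) ≐ p(node(g(X1),Z),N).
Bind Y := T; substituting into the one remaining equation that mentions Y gives: g(g(X1)) ≐ g(g(g(T))).
Decompose g/1: g(X1) ≐ g(g(T)).
Decompose g/1: X1 ≐ g(T).
Bind X1 := g(T); substituting into the remaining equations gives: p(node(X,g(node(N,false))),node(k,Q)) ≐ p(node(g(g(T)),Z),N),  p(p(T,Y2),node(Q,X2)) ≐ p(p(empty,g(unit)),node(g(g(T)),g(Z))).
Decompose p/2: node(X,g(node(N,false))) ≐ node(g(g(T)),Z),  node(k,Q) ≐ N.
Decompose node/2: X ≐ g(g(T)),  g(node(N,false)) ≐ Z.
Bind X := g(g(T)); no other remaining equation mentions X.
Bind Z := g(node(N,false)); substituting into the one remaining equation that mentions Z gives: p(p(T,Y2),node(Q,X2)) ≐ p(p(empty,g(unit)),node(g(g(T)),g(g(node(N,false))))).
Bind N := node(k,Q); substituting into the remaining equation gives: p(p(T,Y2),node(Q,X2)) ≐ p(p(empty,g(unit)),node(g(g(T)),g(g(node(node(k,Q),false))))). Substituting into the earlier bindings gives U := node(node(k,Q),false), Z := g(node(node(k,Q),false)).
Decompose p/2: p(T,Y2) ≐ p(empty,g(unit)),  node(Q,X2) ≐ node(g(g(T)),g(g(node(node(k,Q),false)))).
Decompose p/2: T ≐ empty,  Y2 ≐ g(unit).
Bind T := empty; substituting into the one remaining equation that mentions T gives: node(Q,X2) ≐ node(g(g(empty)),g(g(node(node(k,Q),false)))). Substituting into the earlier bindings gives Y := empty, X1 := g(empty), X := g(g(empty)).
Bind Y2 := g(unit); no other remaining equation mentions Y2.
Decompose node/2: Q ≐ g(g(empty)),  X2 ≐ g(g(node(node(k,Q),false))).
Bind Q := g(g(empty)); substituting into the remaining equation gives: X2 ≐ g(g(node(node(k,g(g(empty))),false))). Substituting into the earlier bindings gives U := node(node(k,g(g(empty))),false), Z := g(node(node(k,g(g(empty))),false)), N := node(k,g(g(empty))).
Bind X2 := g(g(node(node(k,g(g(empty))),false))).
MGU = { U -> node(node(k,g(g(empty))),false), Y -> empty, X1 -> g(empty), X -> g(g(empty)), Z -> g(node(node(k,g(g(empty))),false)), N -> node(k,g(g(empty))), T -> empty, Y2 -> g(unit), Q -> g(g(empty)), X2 -> g(g(node(node(k,g(g(empty))),false))) }, so X1 -> g(empty).

g(empty)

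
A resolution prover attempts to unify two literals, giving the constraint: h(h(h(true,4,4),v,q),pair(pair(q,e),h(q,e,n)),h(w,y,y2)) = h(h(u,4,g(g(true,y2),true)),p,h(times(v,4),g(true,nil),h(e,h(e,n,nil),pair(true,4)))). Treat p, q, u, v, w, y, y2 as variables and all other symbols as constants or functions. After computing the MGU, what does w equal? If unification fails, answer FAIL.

times(4,4)

Decompose h/3: h(h(true,4,4),v,q) = h(u,4,g(g(true,y2),true)),  pair(pair(q,e),h(q,e,n)) = p,  h(w,y,y2) = h(times(v,4),g(true,nil),h(e,h(e,n,nil),pair(true,4))).
Decompose h/3: h(true,4,4) = u,  v = 4,  q = g(g(true,y2),true).
Bind u := h(true,4,4); no other remaining equation mentions u.
Bind v := 4; substituting into the one remaining equation that mentions v gives: h(w,y,y2) = h(times(4,4),g(true,nil),h(e,h(e,n,nil),pair(true,4))).
Bind q := g(g(true,y2),true); substituting into the one remaining equation that mentions q gives: pair(pair(g(g(true,y2),true),e),h(g(g(true,y2),true),e,n)) = p.
Bind p := pair(pair(g(g(true,y2),true),e),h(g(g(true,y2),true),e,n)); no other remaining equation mentions p.
Decompose h/3: w = times(4,4),  y = g(true,nil),  y2 = h(e,h(e,n,nil),pair(true,4)).
Bind w := times(4,4); no other remaining equation mentions w.
Bind y := g(true,nil); no other remaining equation mentions y.
Bind y2 := h(e,h(e,n,nil),pair(true,4)). Substituting into the earlier bindings gives q := g(g(true,h(e,h(e,n,nil),pair(true,4))),true), p := pair(pair(g(g(true,h(e,h(e,n,nil),pair(true,4))),true),e),h(g(g(true,h(e,h(e,n,nil),pair(true,4))),true),e,n)).
MGU = { u := h(true,4,4), v := 4, q := g(g(true,h(e,h(e,n,nil),pair(true,4))),true), p := pair(pair(g(g(true,h(e,h(e,n,nil),pair(true,4))),true),e),h(g(g(true,h(e,h(e,n,nil),pair(true,4))),true),e,n)), w := times(4,4), y := g(true,nil), y2 := h(e,h(e,n,nil),pair(true,4)) }, so w := times(4,4).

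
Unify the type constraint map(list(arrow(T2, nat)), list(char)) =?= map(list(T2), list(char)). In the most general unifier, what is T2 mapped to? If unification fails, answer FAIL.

Decompose map/2: list(arrow(T2, nat)) =?= list(T2),  list(char) =?= list(char).
Decompose list/1: arrow(T2, nat) =?= T2.
Occurs check fails: T2 occurs in arrow(T2, nat); the equation T2 =?= arrow(T2, nat) has no finite solution.

FAIL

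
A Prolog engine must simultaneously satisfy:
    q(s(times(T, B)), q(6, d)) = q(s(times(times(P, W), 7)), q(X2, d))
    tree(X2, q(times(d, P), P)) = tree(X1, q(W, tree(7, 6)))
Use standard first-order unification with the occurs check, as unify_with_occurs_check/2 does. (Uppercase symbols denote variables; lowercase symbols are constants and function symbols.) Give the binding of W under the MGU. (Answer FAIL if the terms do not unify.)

times(d, tree(7, 6))

Decompose q/2: s(times(T, B)) = s(times(times(P, W), 7)),  q(6, d) = q(X2, d).
Decompose s/1: times(T, B) = times(times(P, W), 7).
Decompose times/2: T = times(P, W),  B = 7.
Bind T := times(P, W); no other remaining equation mentions T.
Bind B := 7; no other remaining equation mentions B.
Decompose q/2: 6 = X2,  d = d.
Bind X2 := 6; substituting into the one remaining equation that mentions X2 gives: tree(6, q(times(d, P), P)) = tree(X1, q(W, tree(7, 6))).
Delete trivial equation d = d.
Decompose tree/2: 6 = X1,  q(times(d, P), P) = q(W, tree(7, 6)).
Bind X1 := 6; no other remaining equation mentions X1.
Decompose q/2: times(d, P) = W,  P = tree(7, 6).
Bind W := times(d, P); no other remaining equation mentions W. Substituting into the earlier binding gives T := times(P, times(d, P)).
Bind P := tree(7, 6). Substituting into the earlier bindings gives T := times(tree(7, 6), times(d, tree(7, 6))), W := times(d, tree(7, 6)).
MGU = { T -> times(tree(7, 6), times(d, tree(7, 6))), B -> 7, X2 -> 6, X1 -> 6, W -> times(d, tree(7, 6)), P -> tree(7, 6) }, so W -> times(d, tree(7, 6)).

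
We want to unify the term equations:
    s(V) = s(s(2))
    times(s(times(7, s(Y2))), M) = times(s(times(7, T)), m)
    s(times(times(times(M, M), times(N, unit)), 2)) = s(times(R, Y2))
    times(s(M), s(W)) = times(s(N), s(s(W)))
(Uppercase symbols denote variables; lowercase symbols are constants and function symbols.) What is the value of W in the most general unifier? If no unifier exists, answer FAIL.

FAIL

Decompose s/1: V = s(2).
Bind V := s(2); no other remaining equation mentions V.
Decompose times/2: s(times(7, s(Y2))) = s(times(7, T)),  M = m.
Decompose s/1: times(7, s(Y2)) = times(7, T).
Decompose times/2: 7 = 7,  s(Y2) = T.
Delete trivial equation 7 = 7.
Bind T := s(Y2); no other remaining equation mentions T.
Bind M := m; substituting into the remaining equations gives: s(times(times(times(m, m), times(N, unit)), 2)) = s(times(R, Y2)),  times(s(m), s(W)) = times(s(N), s(s(W))).
Decompose s/1: times(times(times(m, m), times(N, unit)), 2) = times(R, Y2).
Decompose times/2: times(times(m, m), times(N, unit)) = R,  2 = Y2.
Bind R := times(times(m, m), times(N, unit)); no other remaining equation mentions R.
Bind Y2 := 2; no other remaining equation mentions Y2. Substituting into the earlier binding gives T := s(2).
Decompose times/2: s(m) = s(N),  s(W) = s(s(W)).
Decompose s/1: m = N.
Bind N := m; no other remaining equation mentions N. Substituting into the earlier binding gives R := times(times(m, m), times(m, unit)).
Decompose s/1: W = s(W).
Occurs check fails: W occurs in s(W); the equation W = s(W) has no finite solution.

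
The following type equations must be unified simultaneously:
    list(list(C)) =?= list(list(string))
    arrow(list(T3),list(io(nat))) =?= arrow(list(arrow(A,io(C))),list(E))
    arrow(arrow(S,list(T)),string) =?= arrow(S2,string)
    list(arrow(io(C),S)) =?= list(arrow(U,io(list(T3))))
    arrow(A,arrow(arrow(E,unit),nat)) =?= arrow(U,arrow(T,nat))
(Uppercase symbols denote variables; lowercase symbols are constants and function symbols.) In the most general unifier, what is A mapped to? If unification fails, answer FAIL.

io(string)

Decompose list/1: list(C) =?= list(string).
Decompose list/1: C =?= string.
Bind C := string; substituting into the 2 remaining equations that mention C gives: arrow(list(T3),list(io(nat))) =?= arrow(list(arrow(A,io(string))),list(E)),  list(arrow(io(string),S)) =?= list(arrow(U,io(list(T3)))).
Decompose arrow/2: list(T3) =?= list(arrow(A,io(string))),  list(io(nat)) =?= list(E).
Decompose list/1: T3 =?= arrow(A,io(string)).
Bind T3 := arrow(A,io(string)); substituting into the one remaining equation that mentions T3 gives: list(arrow(io(string),S)) =?= list(arrow(U,io(list(arrow(A,io(string)))))).
Decompose list/1: io(nat) =?= E.
Bind E := io(nat); substituting into the one remaining equation that mentions E gives: arrow(A,arrow(arrow(io(nat),unit),nat)) =?= arrow(U,arrow(T,nat)).
Decompose arrow/2: arrow(S,list(T)) =?= S2,  string =?= string.
Bind S2 := arrow(S,list(T)); no other remaining equation mentions S2.
Delete trivial equation string =?= string.
Decompose list/1: arrow(io(string),S) =?= arrow(U,io(list(arrow(A,io(string))))).
Decompose arrow/2: io(string) =?= U,  S =?= io(list(arrow(A,io(string)))).
Bind U := io(string); substituting into the one remaining equation that mentions U gives: arrow(A,arrow(arrow(io(nat),unit),nat)) =?= arrow(io(string),arrow(T,nat)).
Bind S := io(list(arrow(A,io(string)))); no other remaining equation mentions S. Substituting into the earlier binding gives S2 := arrow(io(list(arrow(A,io(string)))),list(T)).
Decompose arrow/2: A =?= io(string),  arrow(arrow(io(nat),unit),nat) =?= arrow(T,nat).
Bind A := io(string); no other remaining equation mentions A. Substituting into the earlier bindings gives T3 := arrow(io(string),io(string)), S2 := arrow(io(list(arrow(io(string),io(string)))),list(T)), S := io(list(arrow(io(string),io(string)))).
Decompose arrow/2: arrow(io(nat),unit) =?= T,  nat =?= nat.
Bind T := arrow(io(nat),unit); no other remaining equation mentions T. Substituting into the earlier binding gives S2 := arrow(io(list(arrow(io(string),io(string)))),list(arrow(io(nat),unit))).
Delete trivial equation nat =?= nat.
MGU = { C -> string, T3 -> arrow(io(string),io(string)), E -> io(nat), S2 -> arrow(io(list(arrow(io(string),io(string)))),list(arrow(io(nat),unit))), U -> io(string), S -> io(list(arrow(io(string),io(string)))), A -> io(string), T -> arrow(io(nat),unit) }, so A -> io(string).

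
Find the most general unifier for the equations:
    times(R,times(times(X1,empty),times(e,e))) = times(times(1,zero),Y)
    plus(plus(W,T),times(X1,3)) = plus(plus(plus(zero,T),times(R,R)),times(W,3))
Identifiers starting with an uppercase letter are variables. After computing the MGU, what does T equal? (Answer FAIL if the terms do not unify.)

times(times(1,zero),times(1,zero))

Decompose times/2: R = times(1,zero),  times(times(X1,empty),times(e,e)) = Y.
Bind R := times(1,zero); substituting into the one remaining equation that mentions R gives: plus(plus(W,T),times(X1,3)) = plus(plus(plus(zero,T),times(times(1,zero),times(1,zero))),times(W,3)).
Bind Y := times(times(X1,empty),times(e,e)); no other remaining equation mentions Y.
Decompose plus/2: plus(W,T) = plus(plus(zero,T),times(times(1,zero),times(1,zero))),  times(X1,3) = times(W,3).
Decompose plus/2: W = plus(zero,T),  T = times(times(1,zero),times(1,zero)).
Bind W := plus(zero,T); substituting into the one remaining equation that mentions W gives: times(X1,3) = times(plus(zero,T),3).
Bind T := times(times(1,zero),times(1,zero)); substituting into the remaining equation gives: times(X1,3) = times(plus(zero,times(times(1,zero),times(1,zero))),3). Substituting into the earlier binding gives W := plus(zero,times(times(1,zero),times(1,zero))).
Decompose times/2: X1 = plus(zero,times(times(1,zero),times(1,zero))),  3 = 3.
Bind X1 := plus(zero,times(times(1,zero),times(1,zero))); no other remaining equation mentions X1. Substituting into the earlier binding gives Y := times(times(plus(zero,times(times(1,zero),times(1,zero))),empty),times(e,e)).
Delete trivial equation 3 = 3.
MGU = { R ↦ times(1,zero), Y ↦ times(times(plus(zero,times(times(1,zero),times(1,zero))),empty),times(e,e)), W ↦ plus(zero,times(times(1,zero),times(1,zero))), T ↦ times(times(1,zero),times(1,zero)), X1 ↦ plus(zero,times(times(1,zero),times(1,zero))) }, so T ↦ times(times(1,zero),times(1,zero)).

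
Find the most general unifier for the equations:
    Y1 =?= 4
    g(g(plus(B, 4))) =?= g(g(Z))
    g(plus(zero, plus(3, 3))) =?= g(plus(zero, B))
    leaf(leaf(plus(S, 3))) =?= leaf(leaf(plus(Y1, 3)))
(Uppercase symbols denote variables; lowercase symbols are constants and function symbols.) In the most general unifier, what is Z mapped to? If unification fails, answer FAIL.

Bind Y1 := 4; substituting into the one remaining equation that mentions Y1 gives: leaf(leaf(plus(S, 3))) =?= leaf(leaf(plus(4, 3))).
Decompose g/1: g(plus(B, 4)) =?= g(Z).
Decompose g/1: plus(B, 4) =?= Z.
Bind Z := plus(B, 4); no other remaining equation mentions Z.
Decompose g/1: plus(zero, plus(3, 3)) =?= plus(zero, B).
Decompose plus/2: zero =?= zero,  plus(3, 3) =?= B.
Delete trivial equation zero =?= zero.
Bind B := plus(3, 3); no other remaining equation mentions B. Substituting into the earlier binding gives Z := plus(plus(3, 3), 4).
Decompose leaf/1: leaf(plus(S, 3)) =?= leaf(plus(4, 3)).
Decompose leaf/1: plus(S, 3) =?= plus(4, 3).
Decompose plus/2: S =?= 4,  3 =?= 3.
Bind S := 4; no other remaining equation mentions S.
Delete trivial equation 3 =?= 3.
MGU = { Y1 ↦ 4, Z ↦ plus(plus(3, 3), 4), B ↦ plus(3, 3), S ↦ 4 }, so Z ↦ plus(plus(3, 3), 4).

plus(plus(3, 3), 4)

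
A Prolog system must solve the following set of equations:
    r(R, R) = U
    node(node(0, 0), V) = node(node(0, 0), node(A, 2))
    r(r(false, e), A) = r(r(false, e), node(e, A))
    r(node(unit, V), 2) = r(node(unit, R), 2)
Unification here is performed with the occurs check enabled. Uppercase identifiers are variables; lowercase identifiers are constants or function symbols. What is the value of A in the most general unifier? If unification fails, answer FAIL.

FAIL

Bind U := r(R, R); no other remaining equation mentions U.
Decompose node/2: node(0, 0) = node(0, 0),  V = node(A, 2).
Delete trivial equation node(0, 0) = node(0, 0).
Bind V := node(A, 2); substituting into the one remaining equation that mentions V gives: r(node(unit, node(A, 2)), 2) = r(node(unit, R), 2).
Decompose r/2: r(false, e) = r(false, e),  A = node(e, A).
Delete trivial equation r(false, e) = r(false, e).
Occurs check fails: A occurs in node(e, A); the equation A = node(e, A) has no finite solution.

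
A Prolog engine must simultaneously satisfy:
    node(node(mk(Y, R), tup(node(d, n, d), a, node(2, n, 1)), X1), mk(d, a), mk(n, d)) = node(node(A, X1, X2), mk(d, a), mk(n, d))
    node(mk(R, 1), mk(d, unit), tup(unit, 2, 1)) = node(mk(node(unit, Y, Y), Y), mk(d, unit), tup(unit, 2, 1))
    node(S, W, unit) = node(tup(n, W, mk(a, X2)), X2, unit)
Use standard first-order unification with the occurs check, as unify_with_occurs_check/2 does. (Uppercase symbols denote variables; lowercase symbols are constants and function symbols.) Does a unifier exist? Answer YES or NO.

YES

Decompose node/3: node(mk(Y, R), tup(node(d, n, d), a, node(2, n, 1)), X1) = node(A, X1, X2),  mk(d, a) = mk(d, a),  mk(n, d) = mk(n, d).
Decompose node/3: mk(Y, R) = A,  tup(node(d, n, d), a, node(2, n, 1)) = X1,  X1 = X2.
Bind A := mk(Y, R); no other remaining equation mentions A.
Bind X1 := tup(node(d, n, d), a, node(2, n, 1)); substituting into the one remaining equation that mentions X1 gives: tup(node(d, n, d), a, node(2, n, 1)) = X2.
Bind X2 := tup(node(d, n, d), a, node(2, n, 1)); substituting into the one remaining equation that mentions X2 gives: node(S, W, unit) = node(tup(n, W, mk(a, tup(node(d, n, d), a, node(2, n, 1)))), tup(node(d, n, d), a, node(2, n, 1)), unit).
Delete trivial equation mk(d, a) = mk(d, a).
Delete trivial equation mk(n, d) = mk(n, d).
Decompose node/3: mk(R, 1) = mk(node(unit, Y, Y), Y),  mk(d, unit) = mk(d, unit),  tup(unit, 2, 1) = tup(unit, 2, 1).
Decompose mk/2: R = node(unit, Y, Y),  1 = Y.
Bind R := node(unit, Y, Y); no other remaining equation mentions R. Substituting into the earlier binding gives A := mk(Y, node(unit, Y, Y)).
Bind Y := 1; no other remaining equation mentions Y. Substituting into the earlier bindings gives A := mk(1, node(unit, 1, 1)), R := node(unit, 1, 1).
Delete trivial equation mk(d, unit) = mk(d, unit).
Delete trivial equation tup(unit, 2, 1) = tup(unit, 2, 1).
Decompose node/3: S = tup(n, W, mk(a, tup(node(d, n, d), a, node(2, n, 1)))),  W = tup(node(d, n, d), a, node(2, n, 1)),  unit = unit.
Bind S := tup(n, W, mk(a, tup(node(d, n, d), a, node(2, n, 1)))); no other remaining equation mentions S.
Bind W := tup(node(d, n, d), a, node(2, n, 1)); no other remaining equation mentions W. Substituting into the earlier binding gives S := tup(n, tup(node(d, n, d), a, node(2, n, 1)), mk(a, tup(node(d, n, d), a, node(2, n, 1)))).
Delete trivial equation unit = unit.
No equations remain and no clash or occurs-check failure arose, so a unifier exists.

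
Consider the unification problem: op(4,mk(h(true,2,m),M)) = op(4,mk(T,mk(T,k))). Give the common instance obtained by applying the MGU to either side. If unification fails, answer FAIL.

op(4,mk(h(true,2,m),mk(h(true,2,m),k)))

Decompose op/2: 4 = 4,  mk(h(true,2,m),M) = mk(T,mk(T,k)).
Delete trivial equation 4 = 4.
Decompose mk/2: h(true,2,m) = T,  M = mk(T,k).
Bind T := h(true,2,m); substituting into the remaining equation gives: M = mk(h(true,2,m),k).
Bind M := mk(h(true,2,m),k).
Applying the MGU to either side gives op(4,mk(h(true,2,m),mk(h(true,2,m),k))).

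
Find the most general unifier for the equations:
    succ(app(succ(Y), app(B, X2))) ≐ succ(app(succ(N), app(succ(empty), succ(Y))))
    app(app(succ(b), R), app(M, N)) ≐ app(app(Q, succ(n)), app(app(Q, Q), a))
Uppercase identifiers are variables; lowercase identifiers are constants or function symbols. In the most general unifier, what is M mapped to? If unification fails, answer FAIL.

Decompose succ/1: app(succ(Y), app(B, X2)) ≐ app(succ(N), app(succ(empty), succ(Y))).
Decompose app/2: succ(Y) ≐ succ(N),  app(B, X2) ≐ app(succ(empty), succ(Y)).
Decompose succ/1: Y ≐ N.
Bind Y := N; substituting into the one remaining equation that mentions Y gives: app(B, X2) ≐ app(succ(empty), succ(N)).
Decompose app/2: B ≐ succ(empty),  X2 ≐ succ(N).
Bind B := succ(empty); no other remaining equation mentions B.
Bind X2 := succ(N); no other remaining equation mentions X2.
Decompose app/2: app(succ(b), R) ≐ app(Q, succ(n)),  app(M, N) ≐ app(app(Q, Q), a).
Decompose app/2: succ(b) ≐ Q,  R ≐ succ(n).
Bind Q := succ(b); substituting into the one remaining equation that mentions Q gives: app(M, N) ≐ app(app(succ(b), succ(b)), a).
Bind R := succ(n); no other remaining equation mentions R.
Decompose app/2: M ≐ app(succ(b), succ(b)),  N ≐ a.
Bind M := app(succ(b), succ(b)); no other remaining equation mentions M.
Bind N := a. Substituting into the earlier bindings gives Y := a, X2 := succ(a).
MGU = { Y -> a, B -> succ(empty), X2 -> succ(a), Q -> succ(b), R -> succ(n), M -> app(succ(b), succ(b)), N -> a }, so M -> app(succ(b), succ(b)).

app(succ(b), succ(b))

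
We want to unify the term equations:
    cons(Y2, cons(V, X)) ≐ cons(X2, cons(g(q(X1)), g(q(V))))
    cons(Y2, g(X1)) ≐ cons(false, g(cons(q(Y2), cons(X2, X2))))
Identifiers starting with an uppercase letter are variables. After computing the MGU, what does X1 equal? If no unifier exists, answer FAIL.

cons(q(false), cons(false, false))

Decompose cons/2: Y2 ≐ X2,  cons(V, X) ≐ cons(g(q(X1)), g(q(V))).
Bind Y2 := X2; substituting into the one remaining equation that mentions Y2 gives: cons(X2, g(X1)) ≐ cons(false, g(cons(q(X2), cons(X2, X2)))).
Decompose cons/2: V ≐ g(q(X1)),  X ≐ g(q(V)).
Bind V := g(q(X1)); substituting into the one remaining equation that mentions V gives: X ≐ g(q(g(q(X1)))).
Bind X := g(q(g(q(X1)))); no other remaining equation mentions X.
Decompose cons/2: X2 ≐ false,  g(X1) ≐ g(cons(q(X2), cons(X2, X2))).
Bind X2 := false; substituting into the remaining equation gives: g(X1) ≐ g(cons(q(false), cons(false, false))). Substituting into the earlier binding gives Y2 := false.
Decompose g/1: X1 ≐ cons(q(false), cons(false, false)).
Bind X1 := cons(q(false), cons(false, false)). Substituting into the earlier bindings gives V := g(q(cons(q(false), cons(false, false)))), X := g(q(g(q(cons(q(false), cons(false, false)))))).
MGU = { Y2 := false, V := g(q(cons(q(false), cons(false, false)))), X := g(q(g(q(cons(q(false), cons(false, false)))))), X2 := false, X1 := cons(q(false), cons(false, false)) }, so X1 := cons(q(false), cons(false, false)).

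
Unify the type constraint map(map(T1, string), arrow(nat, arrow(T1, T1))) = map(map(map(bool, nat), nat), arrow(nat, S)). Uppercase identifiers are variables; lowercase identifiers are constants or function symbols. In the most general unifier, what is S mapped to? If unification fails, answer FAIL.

FAIL

Decompose map/2: map(T1, string) = map(map(bool, nat), nat),  arrow(nat, arrow(T1, T1)) = arrow(nat, S).
Decompose map/2: T1 = map(bool, nat),  string = nat.
Bind T1 := map(bool, nat); substituting into the one remaining equation that mentions T1 gives: arrow(nat, arrow(map(bool, nat), map(bool, nat))) = arrow(nat, S).
Clash: constants string and nat differ; no unifier exists.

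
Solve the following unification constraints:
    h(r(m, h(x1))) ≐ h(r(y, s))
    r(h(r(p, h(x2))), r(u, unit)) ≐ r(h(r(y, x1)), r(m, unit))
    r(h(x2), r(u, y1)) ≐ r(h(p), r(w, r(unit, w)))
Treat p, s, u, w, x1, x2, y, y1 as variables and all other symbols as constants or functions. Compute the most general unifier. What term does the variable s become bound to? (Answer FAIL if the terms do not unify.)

h(h(m))

Decompose h/1: r(m, h(x1)) ≐ r(y, s).
Decompose r/2: m ≐ y,  h(x1) ≐ s.
Bind y := m; substituting into the one remaining equation that mentions y gives: r(h(r(p, h(x2))), r(u, unit)) ≐ r(h(r(m, x1)), r(m, unit)).
Bind s := h(x1); no other remaining equation mentions s.
Decompose r/2: h(r(p, h(x2))) ≐ h(r(m, x1)),  r(u, unit) ≐ r(m, unit).
Decompose h/1: r(p, h(x2)) ≐ r(m, x1).
Decompose r/2: p ≐ m,  h(x2) ≐ x1.
Bind p := m; substituting into the one remaining equation that mentions p gives: r(h(x2), r(u, y1)) ≐ r(h(m), r(w, r(unit, w))).
Bind x1 := h(x2); no other remaining equation mentions x1. Substituting into the earlier binding gives s := h(h(x2)).
Decompose r/2: u ≐ m,  unit ≐ unit.
Bind u := m; substituting into the one remaining equation that mentions u gives: r(h(x2), r(m, y1)) ≐ r(h(m), r(w, r(unit, w))).
Delete trivial equation unit ≐ unit.
Decompose r/2: h(x2) ≐ h(m),  r(m, y1) ≐ r(w, r(unit, w)).
Decompose h/1: x2 ≐ m.
Bind x2 := m; no other remaining equation mentions x2. Substituting into the earlier bindings gives s := h(h(m)), x1 := h(m).
Decompose r/2: m ≐ w,  y1 ≐ r(unit, w).
Bind w := m; substituting into the remaining equation gives: y1 ≐ r(unit, m).
Bind y1 := r(unit, m).
MGU = { y ↦ m, s ↦ h(h(m)), p ↦ m, x1 ↦ h(m), u ↦ m, x2 ↦ m, w ↦ m, y1 ↦ r(unit, m) }, so s ↦ h(h(m)).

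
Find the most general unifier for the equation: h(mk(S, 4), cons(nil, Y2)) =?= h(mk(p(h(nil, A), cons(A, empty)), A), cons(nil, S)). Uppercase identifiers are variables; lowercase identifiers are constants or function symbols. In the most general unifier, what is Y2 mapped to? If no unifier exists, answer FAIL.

Decompose h/2: mk(S, 4) =?= mk(p(h(nil, A), cons(A, empty)), A),  cons(nil, Y2) =?= cons(nil, S).
Decompose mk/2: S =?= p(h(nil, A), cons(A, empty)),  4 =?= A.
Bind S := p(h(nil, A), cons(A, empty)); substituting into the one remaining equation that mentions S gives: cons(nil, Y2) =?= cons(nil, p(h(nil, A), cons(A, empty))).
Bind A := 4; substituting into the remaining equation gives: cons(nil, Y2) =?= cons(nil, p(h(nil, 4), cons(4, empty))). Substituting into the earlier binding gives S := p(h(nil, 4), cons(4, empty)).
Decompose cons/2: nil =?= nil,  Y2 =?= p(h(nil, 4), cons(4, empty)).
Delete trivial equation nil =?= nil.
Bind Y2 := p(h(nil, 4), cons(4, empty)).
MGU = { S ↦ p(h(nil, 4), cons(4, empty)), A ↦ 4, Y2 ↦ p(h(nil, 4), cons(4, empty)) }, so Y2 ↦ p(h(nil, 4), cons(4, empty)).

p(h(nil, 4), cons(4, empty))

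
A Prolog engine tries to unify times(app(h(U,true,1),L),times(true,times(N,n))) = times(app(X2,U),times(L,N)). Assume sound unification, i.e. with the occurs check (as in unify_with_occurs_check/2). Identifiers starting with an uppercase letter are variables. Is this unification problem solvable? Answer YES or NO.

Decompose times/2: app(h(U,true,1),L) = app(X2,U),  times(true,times(N,n)) = times(L,N).
Decompose app/2: h(U,true,1) = X2,  L = U.
Bind X2 := h(U,true,1); no other remaining equation mentions X2.
Bind L := U; substituting into the remaining equation gives: times(true,times(N,n)) = times(U,N).
Decompose times/2: true = U,  times(N,n) = N.
Bind U := true; no other remaining equation mentions U. Substituting into the earlier bindings gives X2 := h(true,true,1), L := true.
Occurs check fails: N occurs in times(N,n); the equation N = times(N,n) has no finite solution.

NO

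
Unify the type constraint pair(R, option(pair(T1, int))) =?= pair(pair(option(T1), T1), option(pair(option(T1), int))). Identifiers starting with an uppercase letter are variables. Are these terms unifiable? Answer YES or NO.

Decompose pair/2: R =?= pair(option(T1), T1),  option(pair(T1, int)) =?= option(pair(option(T1), int)).
Bind R := pair(option(T1), T1); no other remaining equation mentions R.
Decompose option/1: pair(T1, int) =?= pair(option(T1), int).
Decompose pair/2: T1 =?= option(T1),  int =?= int.
Occurs check fails: T1 occurs in option(T1); the equation T1 =?= option(T1) has no finite solution.

NO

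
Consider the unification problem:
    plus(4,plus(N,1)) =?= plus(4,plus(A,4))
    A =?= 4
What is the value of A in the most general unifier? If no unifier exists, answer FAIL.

Decompose plus/2: 4 =?= 4,  plus(N,1) =?= plus(A,4).
Delete trivial equation 4 =?= 4.
Decompose plus/2: N =?= A,  1 =?= 4.
Bind N := A; no other remaining equation mentions N.
Clash: constants 1 and 4 differ; no unifier exists.

FAIL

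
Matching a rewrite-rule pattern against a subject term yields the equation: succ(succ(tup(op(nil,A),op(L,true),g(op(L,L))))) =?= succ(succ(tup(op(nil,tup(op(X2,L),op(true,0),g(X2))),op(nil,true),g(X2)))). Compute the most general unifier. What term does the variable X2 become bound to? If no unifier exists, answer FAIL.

Decompose succ/1: succ(tup(op(nil,A),op(L,true),g(op(L,L)))) =?= succ(tup(op(nil,tup(op(X2,L),op(true,0),g(X2))),op(nil,true),g(X2))).
Decompose succ/1: tup(op(nil,A),op(L,true),g(op(L,L))) =?= tup(op(nil,tup(op(X2,L),op(true,0),g(X2))),op(nil,true),g(X2)).
Decompose tup/3: op(nil,A) =?= op(nil,tup(op(X2,L),op(true,0),g(X2))),  op(L,true) =?= op(nil,true),  g(op(L,L)) =?= g(X2).
Decompose op/2: nil =?= nil,  A =?= tup(op(X2,L),op(true,0),g(X2)).
Delete trivial equation nil =?= nil.
Bind A := tup(op(X2,L),op(true,0),g(X2)); no other remaining equation mentions A.
Decompose op/2: L =?= nil,  true =?= true.
Bind L := nil; substituting into the one remaining equation that mentions L gives: g(op(nil,nil)) =?= g(X2). Substituting into the earlier binding gives A := tup(op(X2,nil),op(true,0),g(X2)).
Delete trivial equation true =?= true.
Decompose g/1: op(nil,nil) =?= X2.
Bind X2 := op(nil,nil). Substituting into the earlier binding gives A := tup(op(op(nil,nil),nil),op(true,0),g(op(nil,nil))).
MGU = { A ↦ tup(op(op(nil,nil),nil),op(true,0),g(op(nil,nil))), L ↦ nil, X2 ↦ op(nil,nil) }, so X2 ↦ op(nil,nil).

op(nil,nil)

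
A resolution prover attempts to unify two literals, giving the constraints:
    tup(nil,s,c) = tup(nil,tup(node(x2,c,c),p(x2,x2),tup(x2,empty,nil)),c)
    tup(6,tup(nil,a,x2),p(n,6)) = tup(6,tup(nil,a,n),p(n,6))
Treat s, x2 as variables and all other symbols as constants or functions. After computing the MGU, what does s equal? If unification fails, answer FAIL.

Decompose tup/3: nil = nil,  s = tup(node(x2,c,c),p(x2,x2),tup(x2,empty,nil)),  c = c.
Delete trivial equation nil = nil.
Bind s := tup(node(x2,c,c),p(x2,x2),tup(x2,empty,nil)); no other remaining equation mentions s.
Delete trivial equation c = c.
Decompose tup/3: 6 = 6,  tup(nil,a,x2) = tup(nil,a,n),  p(n,6) = p(n,6).
Delete trivial equation 6 = 6.
Decompose tup/3: nil = nil,  a = a,  x2 = n.
Delete trivial equation nil = nil.
Delete trivial equation a = a.
Bind x2 := n; no other remaining equation mentions x2. Substituting into the earlier binding gives s := tup(node(n,c,c),p(n,n),tup(n,empty,nil)).
Delete trivial equation p(n,6) = p(n,6).
MGU = { s := tup(node(n,c,c),p(n,n),tup(n,empty,nil)), x2 := n }, so s := tup(node(n,c,c),p(n,n),tup(n,empty,nil)).

tup(node(n,c,c),p(n,n),tup(n,empty,nil))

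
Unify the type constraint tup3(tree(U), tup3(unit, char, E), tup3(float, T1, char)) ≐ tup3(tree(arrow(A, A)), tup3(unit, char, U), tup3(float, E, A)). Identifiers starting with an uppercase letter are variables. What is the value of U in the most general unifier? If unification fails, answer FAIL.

arrow(char, char)

Decompose tup3/3: tree(U) ≐ tree(arrow(A, A)),  tup3(unit, char, E) ≐ tup3(unit, char, U),  tup3(float, T1, char) ≐ tup3(float, E, A).
Decompose tree/1: U ≐ arrow(A, A).
Bind U := arrow(A, A); substituting into the one remaining equation that mentions U gives: tup3(unit, char, E) ≐ tup3(unit, char, arrow(A, A)).
Decompose tup3/3: unit ≐ unit,  char ≐ char,  E ≐ arrow(A, A).
Delete trivial equation unit ≐ unit.
Delete trivial equation char ≐ char.
Bind E := arrow(A, A); substituting into the remaining equation gives: tup3(float, T1, char) ≐ tup3(float, arrow(A, A), A).
Decompose tup3/3: float ≐ float,  T1 ≐ arrow(A, A),  char ≐ A.
Delete trivial equation float ≐ float.
Bind T1 := arrow(A, A); no other remaining equation mentions T1.
Bind A := char. Substituting into the earlier bindings gives U := arrow(char, char), E := arrow(char, char), T1 := arrow(char, char).
MGU = { U -> arrow(char, char), E -> arrow(char, char), T1 -> arrow(char, char), A -> char }, so U -> arrow(char, char).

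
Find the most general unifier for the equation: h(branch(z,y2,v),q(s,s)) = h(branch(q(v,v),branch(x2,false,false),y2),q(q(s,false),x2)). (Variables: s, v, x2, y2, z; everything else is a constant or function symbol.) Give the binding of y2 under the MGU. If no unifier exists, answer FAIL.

FAIL

Decompose h/2: branch(z,y2,v) = branch(q(v,v),branch(x2,false,false),y2),  q(s,s) = q(q(s,false),x2).
Decompose branch/3: z = q(v,v),  y2 = branch(x2,false,false),  v = y2.
Bind z := q(v,v); no other remaining equation mentions z.
Bind y2 := branch(x2,false,false); substituting into the one remaining equation that mentions y2 gives: v = branch(x2,false,false).
Bind v := branch(x2,false,false); no other remaining equation mentions v. Substituting into the earlier binding gives z := q(branch(x2,false,false),branch(x2,false,false)).
Decompose q/2: s = q(s,false),  s = x2.
Occurs check fails: s occurs in q(s,false); the equation s = q(s,false) has no finite solution.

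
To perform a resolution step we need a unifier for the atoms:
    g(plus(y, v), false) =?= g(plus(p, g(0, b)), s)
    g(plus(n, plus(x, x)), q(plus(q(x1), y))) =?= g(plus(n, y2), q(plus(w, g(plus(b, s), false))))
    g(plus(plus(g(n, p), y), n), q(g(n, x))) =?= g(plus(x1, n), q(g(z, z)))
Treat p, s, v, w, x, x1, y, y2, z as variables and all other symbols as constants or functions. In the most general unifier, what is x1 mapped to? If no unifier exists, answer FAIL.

Decompose g/2: plus(y, v) =?= plus(p, g(0, b)),  false =?= s.
Decompose plus/2: y =?= p,  v =?= g(0, b).
Bind y := p; substituting into the 2 remaining equations that mention y gives: g(plus(n, plus(x, x)), q(plus(q(x1), p))) =?= g(plus(n, y2), q(plus(w, g(plus(b, s), false)))),  g(plus(plus(g(n, p), p), n), q(g(n, x))) =?= g(plus(x1, n), q(g(z, z))).
Bind v := g(0, b); no other remaining equation mentions v.
Bind s := false; substituting into the one remaining equation that mentions s gives: g(plus(n, plus(x, x)), q(plus(q(x1), p))) =?= g(plus(n, y2), q(plus(w, g(plus(b, false), false)))).
Decompose g/2: plus(n, plus(x, x)) =?= plus(n, y2),  q(plus(q(x1), p)) =?= q(plus(w, g(plus(b, false), false))).
Decompose plus/2: n =?= n,  plus(x, x) =?= y2.
Delete trivial equation n =?= n.
Bind y2 := plus(x, x); no other remaining equation mentions y2.
Decompose q/1: plus(q(x1), p) =?= plus(w, g(plus(b, false), false)).
Decompose plus/2: q(x1) =?= w,  p =?= g(plus(b, false), false).
Bind w := q(x1); no other remaining equation mentions w.
Bind p := g(plus(b, false), false); substituting into the remaining equation gives: g(plus(plus(g(n, g(plus(b, false), false)), g(plus(b, false), false)), n), q(g(n, x))) =?= g(plus(x1, n), q(g(z, z))). Substituting into the earlier binding gives y := g(plus(b, false), false).
Decompose g/2: plus(plus(g(n, g(plus(b, false), false)), g(plus(b, false), false)), n) =?= plus(x1, n),  q(g(n, x)) =?= q(g(z, z)).
Decompose plus/2: plus(g(n, g(plus(b, false), false)), g(plus(b, false), false)) =?= x1,  n =?= n.
Bind x1 := plus(g(n, g(plus(b, false), false)), g(plus(b, false), false)); no other remaining equation mentions x1. Substituting into the earlier binding gives w := q(plus(g(n, g(plus(b, false), false)), g(plus(b, false), false))).
Delete trivial equation n =?= n.
Decompose q/1: g(n, x) =?= g(z, z).
Decompose g/2: n =?= z,  x =?= z.
Bind z := n; substituting into the remaining equation gives: x =?= n.
Bind x := n. Substituting into the earlier binding gives y2 := plus(n, n).
MGU = { y -> g(plus(b, false), false), v -> g(0, b), s -> false, y2 -> plus(n, n), w -> q(plus(g(n, g(plus(b, false), false)), g(plus(b, false), false))), p -> g(plus(b, false), false), x1 -> plus(g(n, g(plus(b, false), false)), g(plus(b, false), false)), z -> n, x -> n }, so x1 -> plus(g(n, g(plus(b, false), false)), g(plus(b, false), false)).

plus(g(n, g(plus(b, false), false)), g(plus(b, false), false))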